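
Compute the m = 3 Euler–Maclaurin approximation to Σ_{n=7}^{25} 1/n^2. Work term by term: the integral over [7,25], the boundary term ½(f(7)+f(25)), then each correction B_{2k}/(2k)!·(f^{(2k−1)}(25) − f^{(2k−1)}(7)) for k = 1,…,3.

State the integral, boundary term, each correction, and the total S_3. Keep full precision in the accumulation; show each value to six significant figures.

S_3 ≈ 0.114335

∫_7^25 1/x^2 dx evaluates to 0.102857.
½[f(7) + f(25)] = ½[0.0204082 + 0.00160000] = 0.0110041.
Integral + boundary = 0.113861.
k=1: B_{2}/(2)! × [f^{(1)}(25) − f^{(1)}(7)] = 1/12 × (-0.000128000 − (-0.00583090)) = 0.000475242.
Running total after k=1: 0.114336.
k=2: B_{4}/(4)! × [f^{(3)}(25) − f^{(3)}(7)] = −1/720 × (-2.45760e-06 − (-0.00142798)) = -1.97989e-06.
Running total after k=2: 0.114334.
k=3: B_{6}/(6)! × [f^{(5)}(25) − f^{(5)}(7)] = 1/30240 × (-1.17965e-07 − (-0.000874271)) = 2.89072e-08.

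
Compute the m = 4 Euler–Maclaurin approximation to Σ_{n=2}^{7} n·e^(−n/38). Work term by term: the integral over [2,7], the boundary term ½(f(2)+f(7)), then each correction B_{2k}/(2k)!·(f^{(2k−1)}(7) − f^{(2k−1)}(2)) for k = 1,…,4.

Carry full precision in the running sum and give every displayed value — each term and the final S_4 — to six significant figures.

S_4 ≈ 23.5996

Integral: ∫_2^7 x·e^(−x/38) dx = 19.7581.
Endpoint term: (f(2) + f(7))/2 = (1.89746 + 5.82232)/2 = 3.85989.
Running total after boundary: 23.6179.
Correction k=1: B_{2}/2! · (f^{(1)}(7) − f^{(1)}(2)) = 1/12 · (0.678542 − 0.898796) = -0.0183546.
Running total after k=1: 23.5996.
Correction k=2: B_{4}/4! · (f^{(3)}(7) − f^{(3)}(2)) = −1/720 · (0.00162193 − 0.00193646) = 4.36858e-07.
Running total after k=2: 23.5996.
Correction k=3: B_{6}/6! · (f^{(5)}(7) − f^{(5)}(2)) = 1/30240 · (1.92102e-06 − 2.25104e-06) = -1.09133e-11.
Running total after k=3: 23.5996.
Correction k=4: B_{8}/8! · (f^{(7)}(7) − f^{(7)}(2)) = −1/1209600 · (1.88284e-09 − 2.18908e-09) = 2.53174e-16.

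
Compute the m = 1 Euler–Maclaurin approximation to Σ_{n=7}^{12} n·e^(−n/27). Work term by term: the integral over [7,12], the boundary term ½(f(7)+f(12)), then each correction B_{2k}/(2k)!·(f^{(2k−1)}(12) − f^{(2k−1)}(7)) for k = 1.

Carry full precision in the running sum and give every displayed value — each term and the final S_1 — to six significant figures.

S_1 ≈ 39.7167

∫_7^12 x·e^(−x/27) dx evaluates to 33.1869.
Endpoint term: (f(7) + f(12))/2 = (5.40136 + 7.69416)/2 = 6.54776.
Running total after boundary: 39.7347.
Correction k=1: B_{2}/2! · (f^{(1)}(12) − f^{(1)}(7)) = 1/12 · (0.356211 − 0.571573) = -0.0179468.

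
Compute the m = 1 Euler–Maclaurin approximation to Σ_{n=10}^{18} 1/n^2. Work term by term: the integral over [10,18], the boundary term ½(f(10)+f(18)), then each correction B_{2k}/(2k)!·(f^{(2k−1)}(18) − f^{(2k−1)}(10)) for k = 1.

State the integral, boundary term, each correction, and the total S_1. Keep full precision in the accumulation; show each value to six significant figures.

S_1 ≈ 0.0511257

∫_10^18 1/x^2 dx evaluates to 0.0444444.
Boundary: ½(f(10) + f(18)) = ½(0.0100000 + 0.00308642) = 0.00654321.
So far: 0.0509877.
Order-1 term: 1/12 · (-0.000342936 − (-0.00200000)) = 0.000138089.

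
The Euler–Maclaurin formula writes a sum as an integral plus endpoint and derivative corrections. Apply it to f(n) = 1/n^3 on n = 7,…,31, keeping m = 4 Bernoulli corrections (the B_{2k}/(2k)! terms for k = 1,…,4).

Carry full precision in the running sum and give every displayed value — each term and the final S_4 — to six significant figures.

The integral term ∫_7^31 1/x^3 dx = 0.00968379.
Boundary: ½(f(7) + f(31)) = ½(0.00291545 + 3.35672e-05) = 0.00147451.
Integral + boundary = 0.0111583.
Order-1 term: 1/12 · (-3.24844e-06 − (-0.00124948)) = 0.000103853.
After k=1: 0.0112622.
Order-2 term: −1/720 · (-6.76054e-08 − (-0.000509992)) = -7.08228e-07.
After k=2: 0.0112614.
Order-3 term: 1/30240 · (-2.95466e-09 − (-0.000437136)) = 1.44554e-08.
After k=3: 0.0112615.
Order-4 term: −1/1209600 · (-2.21369e-10 − (-0.000642322)) = -5.31020e-10.

S_4 ≈ 0.0112615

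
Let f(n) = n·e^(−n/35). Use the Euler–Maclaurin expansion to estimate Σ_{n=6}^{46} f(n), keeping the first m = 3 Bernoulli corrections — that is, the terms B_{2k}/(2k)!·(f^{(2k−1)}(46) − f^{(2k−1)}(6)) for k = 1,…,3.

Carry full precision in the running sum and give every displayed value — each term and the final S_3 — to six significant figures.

S_3 ≈ 455.904

∫_6^46 x·e^(−x/35) dx evaluates to 447.262.
Endpoint term: (f(6) + f(46))/2 = (5.05476 + 12.3586)/2 = 8.70670.
So far: 455.969.
k=1: B_{2}/(2)! × [f^{(1)}(46) − f^{(1)}(6)] = 1/12 × (-0.0844379 − 0.698039) = -0.0652064.
Running total after k=1: 455.904.
k=2: B_{4}/(4)! × [f^{(3)}(46) − f^{(3)}(6)] = −1/720 × (0.000369710 − 0.00194527) = 2.18828e-06.
Running total after k=2: 455.904.
k=3: B_{6}/(6)! × [f^{(5)}(46) − f^{(5)}(6)] = 1/30240 × (6.59876e-07 − 2.71079e-06) = -6.78212e-11.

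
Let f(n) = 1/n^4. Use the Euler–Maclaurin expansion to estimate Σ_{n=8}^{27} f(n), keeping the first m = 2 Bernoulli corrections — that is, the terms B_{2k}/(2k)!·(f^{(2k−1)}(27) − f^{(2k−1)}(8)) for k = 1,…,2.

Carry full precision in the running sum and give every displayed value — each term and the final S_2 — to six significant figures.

Integral: ∫_8^27 1/x^4 dx = 0.000634107.
½[f(8) + f(27)] = ½[0.000244141 + 1.88168e-06] = 0.000123011.
Running total after boundary: 0.000757118.
Order-1 term: 1/12 · (-2.78767e-07 − (-0.000122070)) = 1.01493e-05.
After k=1: 0.000767267.
Order-2 term: −1/720 · (-1.14719e-08 − (-5.72205e-05)) = -7.94569e-08.

S_2 ≈ 0.000767188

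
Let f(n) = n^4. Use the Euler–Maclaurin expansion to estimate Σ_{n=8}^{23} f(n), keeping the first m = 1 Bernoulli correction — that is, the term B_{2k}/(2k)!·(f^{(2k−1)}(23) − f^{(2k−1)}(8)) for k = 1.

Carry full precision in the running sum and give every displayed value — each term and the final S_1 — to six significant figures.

Integral: ∫_8^23 x^4 dx = 1.28072e+06.
Endpoint term: (f(8) + f(23))/2 = (4096.00 + 279841)/2 = 141968.
Running total after boundary: 1.42268e+06.
Order-1 term: 1/12 · (48668.0 − 2048.00) = 3885.00.

S_1 ≈ 1.42657e+06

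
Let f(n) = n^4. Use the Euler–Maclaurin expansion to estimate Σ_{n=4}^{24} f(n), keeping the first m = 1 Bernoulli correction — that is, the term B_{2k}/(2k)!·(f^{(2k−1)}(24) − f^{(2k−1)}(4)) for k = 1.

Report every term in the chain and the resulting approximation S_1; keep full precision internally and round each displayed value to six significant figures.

Integral: ∫_4^24 x^4 dx = 1.59232e+06.
Endpoint term: (f(4) + f(24))/2 = (256.000 + 331776)/2 = 166016.
Running total after boundary: 1.75834e+06.
Correction k=1: B_{2}/2! · (f^{(1)}(24) − f^{(1)}(4)) = 1/12 · (55296.0 − 256.000) = 4586.67.

S_1 ≈ 1.76292e+06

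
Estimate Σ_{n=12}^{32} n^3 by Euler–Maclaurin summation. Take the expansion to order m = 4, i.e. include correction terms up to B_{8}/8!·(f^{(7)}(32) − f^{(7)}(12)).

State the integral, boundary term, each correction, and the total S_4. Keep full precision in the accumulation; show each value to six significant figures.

∫_12^32 x^3 dx evaluates to 256960.
½[f(12) + f(32)] = ½[1728.00 + 32768.0] = 17248.0.
Running total after boundary: 274208.
Correction k=1: B_{2}/2! · (f^{(1)}(32) − f^{(1)}(12)) = 1/12 · (3072.00 − 432.000) = 220.000.
Running total after k=1: 274428.
Correction k=2: B_{4}/4! · (f^{(3)}(32) − f^{(3)}(12)) = −1/720 · (6.00000 − 6.00000) = 0.00000.
Running total after k=2: 274428.
Correction k=3: B_{6}/6! · (f^{(5)}(32) − f^{(5)}(12)) = 1/30240 · (0.00000 − 0.00000) = 0.00000.
Running total after k=3: 274428.
Correction k=4: B_{8}/8! · (f^{(7)}(32) − f^{(7)}(12)) = −1/1209600 · (0.00000 − 0.00000) = 0.00000.

S_4 ≈ 274428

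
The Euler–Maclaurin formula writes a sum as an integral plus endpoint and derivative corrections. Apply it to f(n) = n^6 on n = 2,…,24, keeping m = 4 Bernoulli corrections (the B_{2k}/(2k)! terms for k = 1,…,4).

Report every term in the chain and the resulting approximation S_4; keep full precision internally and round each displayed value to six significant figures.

S_4 ≈ 7.54741e+08

The integral term ∫_2^24 x^6 dx = 6.55210e+08.
Boundary: ½(f(2) + f(24)) = ½(64.0000 + 1.91103e+08) = 9.55515e+07.
Running total after boundary: 7.50762e+08.
k=1: B_{2}/(2)! × [f^{(1)}(24) − f^{(1)}(2)] = 1/12 × (4.77757e+07 − 192.000) = 3.98130e+06.
Running total after k=1: 7.54743e+08.
k=2: B_{4}/(4)! × [f^{(3)}(24) − f^{(3)}(2)] = −1/720 × (1.65888e+06 − 960.000) = -2302.67.
Running total after k=2: 7.54741e+08.
k=3: B_{6}/(6)! × [f^{(5)}(24) − f^{(5)}(2)] = 1/30240 × (17280.0 − 1440.00) = 0.523810.
Running total after k=3: 7.54741e+08.
k=4: B_{8}/(8)! × [f^{(7)}(24) − f^{(7)}(2)] = −1/1209600 × (0.00000 − 0.00000) = 0.00000.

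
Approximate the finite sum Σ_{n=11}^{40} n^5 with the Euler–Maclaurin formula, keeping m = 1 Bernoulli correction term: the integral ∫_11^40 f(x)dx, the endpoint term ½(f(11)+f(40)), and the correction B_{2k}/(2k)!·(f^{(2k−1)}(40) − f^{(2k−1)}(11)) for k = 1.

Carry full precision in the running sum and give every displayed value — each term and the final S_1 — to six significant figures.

Integral: ∫_11^40 x^5 dx = 6.82371e+08.
Boundary: ½(f(11) + f(40)) = ½(161051 + 1.02400e+08) = 5.12805e+07.
So far: 7.33652e+08.
Correction k=1: B_{2}/2! · (f^{(1)}(40) − f^{(1)}(11)) = 1/12 · (1.28000e+07 − 73205.0) = 1.06057e+06.

S_1 ≈ 7.34712e+08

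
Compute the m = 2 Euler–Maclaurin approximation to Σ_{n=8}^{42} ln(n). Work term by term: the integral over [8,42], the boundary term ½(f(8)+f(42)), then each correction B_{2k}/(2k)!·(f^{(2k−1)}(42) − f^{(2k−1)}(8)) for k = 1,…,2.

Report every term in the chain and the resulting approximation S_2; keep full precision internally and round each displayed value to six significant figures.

S_2 ≈ 109.247

∫_8^42 ln(x) dx evaluates to 106.347.
½[f(8) + f(42)] = ½[2.07944 + 3.73767] = 2.90856.
So far: 109.255.
k=1: B_{2}/(2)! × [f^{(1)}(42) − f^{(1)}(8)] = 1/12 × (0.0238095 − 0.125000) = -0.00843254.
After k=1: 109.247.
k=2: B_{4}/(4)! × [f^{(3)}(42) − f^{(3)}(8)] = −1/720 × (2.69949e-05 − 0.00390625) = 5.38785e-06.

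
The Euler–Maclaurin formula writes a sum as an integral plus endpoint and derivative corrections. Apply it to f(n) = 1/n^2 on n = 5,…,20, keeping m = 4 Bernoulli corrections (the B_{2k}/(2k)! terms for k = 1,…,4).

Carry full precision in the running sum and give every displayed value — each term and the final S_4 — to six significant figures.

S_4 ≈ 0.172552

Integral: ∫_5^20 1/x^2 dx = 0.150000.
½[f(5) + f(20)] = ½[0.0400000 + 0.00250000] = 0.0212500.
So far: 0.171250.
Order-1 term: 1/12 · (-0.000250000 − (-0.0160000)) = 0.00131250.
Partial sum through k=1: 0.172562.
Order-2 term: −1/720 · (-7.50000e-06 − (-0.00768000)) = -1.06562e-05.
Partial sum through k=2: 0.172552.
Order-3 term: 1/30240 · (-5.62500e-07 − (-0.00921600)) = 3.04743e-07.
Partial sum through k=3: 0.172552.
Order-4 term: −1/1209600 · (-7.87500e-08 − (-0.0206438)) = -1.70666e-08.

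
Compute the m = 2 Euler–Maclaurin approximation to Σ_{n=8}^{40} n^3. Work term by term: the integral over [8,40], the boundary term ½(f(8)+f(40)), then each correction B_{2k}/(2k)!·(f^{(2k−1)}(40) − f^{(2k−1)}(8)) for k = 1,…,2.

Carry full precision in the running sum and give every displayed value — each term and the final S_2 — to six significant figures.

S_2 ≈ 671616

The integral term ∫_8^40 x^3 dx = 638976.
½[f(8) + f(40)] = ½[512.000 + 64000.0] = 32256.0.
Running total after boundary: 671232.
k=1: B_{2}/(2)! × [f^{(1)}(40) − f^{(1)}(8)] = 1/12 × (4800.00 − 192.000) = 384.000.
Partial sum through k=1: 671616.
k=2: B_{4}/(4)! × [f^{(3)}(40) − f^{(3)}(8)] = −1/720 × (6.00000 − 6.00000) = 0.00000.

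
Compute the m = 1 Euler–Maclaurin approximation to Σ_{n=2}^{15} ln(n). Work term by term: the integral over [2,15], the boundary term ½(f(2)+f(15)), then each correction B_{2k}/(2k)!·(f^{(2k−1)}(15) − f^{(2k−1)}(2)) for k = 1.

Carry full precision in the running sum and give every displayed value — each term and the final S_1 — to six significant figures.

∫_2^15 ln(x) dx evaluates to 26.2345.
Boundary: ½(f(2) + f(15)) = ½(0.693147 + 2.70805) = 1.70060.
So far: 27.9351.
Correction k=1: B_{2}/2! · (f^{(1)}(15) − f^{(1)}(2)) = 1/12 · (0.0666667 − 0.500000) = -0.0361111.

S_1 ≈ 27.8989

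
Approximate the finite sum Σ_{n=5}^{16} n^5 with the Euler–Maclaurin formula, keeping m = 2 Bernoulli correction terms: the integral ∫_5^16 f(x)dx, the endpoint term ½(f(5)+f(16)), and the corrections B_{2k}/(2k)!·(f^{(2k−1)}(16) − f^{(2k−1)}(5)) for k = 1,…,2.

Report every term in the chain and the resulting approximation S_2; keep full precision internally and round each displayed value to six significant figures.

S_2 ≈ 3.34648e+06

The integral term ∫_5^16 x^5 dx = 2.79360e+06.
½[f(5) + f(16)] = ½[3125.00 + 1.04858e+06] = 525850.
So far: 3.31945e+06.
Order-1 term: 1/12 · (327680 − 3125.00) = 27046.2.
After k=1: 3.34650e+06.
Order-2 term: −1/720 · (15360.0 − 1500.00) = -19.2500.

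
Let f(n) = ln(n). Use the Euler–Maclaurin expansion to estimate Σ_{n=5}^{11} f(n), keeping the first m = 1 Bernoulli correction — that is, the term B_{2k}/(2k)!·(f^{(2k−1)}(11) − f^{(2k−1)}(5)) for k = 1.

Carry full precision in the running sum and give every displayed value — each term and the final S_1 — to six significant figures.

The integral term ∫_5^11 ln(x) dx = 12.3297.
½[f(5) + f(11)] = ½[1.60944 + 2.39790] = 2.00367.
So far: 14.3333.
Correction k=1: B_{2}/2! · (f^{(1)}(11) − f^{(1)}(5)) = 1/12 · (0.0909091 − 0.200000) = -0.00909091.

S_1 ≈ 14.3242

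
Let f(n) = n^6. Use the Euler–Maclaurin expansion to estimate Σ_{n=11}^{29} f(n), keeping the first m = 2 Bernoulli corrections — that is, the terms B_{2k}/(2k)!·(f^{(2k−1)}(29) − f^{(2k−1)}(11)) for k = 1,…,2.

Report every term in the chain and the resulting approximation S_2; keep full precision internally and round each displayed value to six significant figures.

The integral term ∫_11^29 x^6 dx = 2.46148e+09.
Endpoint term: (f(11) + f(29))/2 = (1.77156e+06 + 5.94823e+08)/2 = 2.98297e+08.
Running total after boundary: 2.75978e+09.
Correction k=1: B_{2}/2! · (f^{(1)}(29) − f^{(1)}(11)) = 1/12 · (1.23067e+08 − 966306) = 1.01750e+07.
Partial sum through k=1: 2.76996e+09.
Correction k=2: B_{4}/4! · (f^{(3)}(29) − f^{(3)}(11)) = −1/720 · (2.92668e+06 − 159720) = -3843.00.

S_2 ≈ 2.76995e+09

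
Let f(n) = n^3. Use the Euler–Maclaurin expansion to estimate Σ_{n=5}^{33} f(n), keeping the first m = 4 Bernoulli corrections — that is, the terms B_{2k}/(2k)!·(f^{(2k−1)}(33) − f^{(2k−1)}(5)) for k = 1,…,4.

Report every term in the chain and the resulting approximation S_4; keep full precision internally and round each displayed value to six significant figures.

∫_5^33 x^3 dx evaluates to 296324.
Boundary: ½(f(5) + f(33)) = ½(125.000 + 35937.0) = 18031.0.
Running total after boundary: 314355.
Correction k=1: B_{2}/2! · (f^{(1)}(33) − f^{(1)}(5)) = 1/12 · (3267.00 − 75.0000) = 266.000.
Partial sum through k=1: 314621.
Correction k=2: B_{4}/4! · (f^{(3)}(33) − f^{(3)}(5)) = −1/720 · (6.00000 − 6.00000) = 0.00000.
Partial sum through k=2: 314621.
Correction k=3: B_{6}/6! · (f^{(5)}(33) − f^{(5)}(5)) = 1/30240 · (0.00000 − 0.00000) = 0.00000.
Partial sum through k=3: 314621.
Correction k=4: B_{8}/8! · (f^{(7)}(33) − f^{(7)}(5)) = −1/1209600 · (0.00000 − 0.00000) = 0.00000.

S_4 ≈ 314621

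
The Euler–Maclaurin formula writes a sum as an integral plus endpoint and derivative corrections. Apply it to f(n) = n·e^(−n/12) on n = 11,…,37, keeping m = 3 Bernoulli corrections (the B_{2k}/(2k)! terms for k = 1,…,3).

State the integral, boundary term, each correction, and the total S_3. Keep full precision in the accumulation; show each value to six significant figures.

S_3 ≈ 86.4603

∫_11^37 x·e^(−x/12) dx evaluates to 83.4244.
Boundary: ½(f(11) + f(37)) = ½(4.39835 + 1.69483) = 3.04659.
So far: 86.4710.
Correction k=1: B_{2}/2! · (f^{(1)}(37) − f^{(1)}(11)) = 1/12 · (-0.0954298 − 0.0333208) = -0.0107292.
Partial sum through k=1: 86.4603.
Correction k=2: B_{4}/4! · (f^{(3)}(37) − f^{(3)}(11)) = −1/720 · (-2.65083e-05 − 0.00578486) = 8.07135e-06.
Partial sum through k=2: 86.4603.
Correction k=3: B_{6}/6! · (f^{(5)}(37) − f^{(5)}(11)) = 1/30240 · (4.23396e-06 − 7.87384e-05) = -2.46377e-09.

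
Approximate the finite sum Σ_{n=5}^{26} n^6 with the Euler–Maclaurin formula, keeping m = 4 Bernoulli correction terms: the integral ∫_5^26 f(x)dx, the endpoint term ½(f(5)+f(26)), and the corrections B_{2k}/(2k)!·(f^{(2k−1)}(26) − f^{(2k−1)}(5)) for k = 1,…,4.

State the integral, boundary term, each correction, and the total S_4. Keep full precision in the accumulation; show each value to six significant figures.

S_4 ≈ 1.30779e+09

The integral term ∫_5^26 x^6 dx = 1.14739e+09.
½[f(5) + f(26)] = ½[15625.0 + 3.08916e+08] = 1.54466e+08.
Running total after boundary: 1.30186e+09.
k=1: B_{2}/(2)! × [f^{(1)}(26) − f^{(1)}(5)] = 1/12 × (7.12883e+07 − 18750.0) = 5.93913e+06.
Running total after k=1: 1.30780e+09.
k=2: B_{4}/(4)! × [f^{(3)}(26) − f^{(3)}(5)] = −1/720 × (2.10912e+06 − 15000.0) = -2908.50.
Running total after k=2: 1.30779e+09.
k=3: B_{6}/(6)! × [f^{(5)}(26) − f^{(5)}(5)] = 1/30240 × (18720.0 − 3600.00) = 0.500000.
Running total after k=3: 1.30779e+09.
k=4: B_{8}/(8)! × [f^{(7)}(26) − f^{(7)}(5)] = −1/1209600 × (0.00000 − 0.00000) = 0.00000.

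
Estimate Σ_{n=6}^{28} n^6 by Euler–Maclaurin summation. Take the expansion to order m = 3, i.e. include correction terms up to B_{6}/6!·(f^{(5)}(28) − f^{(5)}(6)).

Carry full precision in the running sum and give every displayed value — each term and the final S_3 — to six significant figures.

∫_6^28 x^6 dx evaluates to 1.92752e+09.
½[f(6) + f(28)] = ½[46656.0 + 4.81890e+08] = 2.40968e+08.
Integral + boundary = 2.16849e+09.
Order-1 term: 1/12 · (1.03262e+08 − 46656.0) = 8.60130e+06.
After k=1: 2.17709e+09.
Order-2 term: −1/720 · (2.63424e+06 − 25920.0) = -3622.67.
After k=2: 2.17709e+09.
Order-3 term: 1/30240 · (20160.0 − 4320.00) = 0.523810.

S_3 ≈ 2.17709e+09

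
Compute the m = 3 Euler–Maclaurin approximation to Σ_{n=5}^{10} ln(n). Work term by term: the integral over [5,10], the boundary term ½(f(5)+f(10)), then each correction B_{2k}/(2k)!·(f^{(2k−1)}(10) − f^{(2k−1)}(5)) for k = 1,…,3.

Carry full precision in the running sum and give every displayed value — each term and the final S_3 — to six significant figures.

S_3 ≈ 11.9264

∫_5^10 ln(x) dx evaluates to 9.97866.
Boundary: ½(f(5) + f(10)) = ½(1.60944 + 2.30259) = 1.95601.
Running total after boundary: 11.9347.
Correction k=1: B_{2}/2! · (f^{(1)}(10) − f^{(1)}(5)) = 1/12 · (0.100000 − 0.200000) = -0.00833333.
Partial sum through k=1: 11.9263.
Correction k=2: B_{4}/4! · (f^{(3)}(10) − f^{(3)}(5)) = −1/720 · (0.00200000 − 0.0160000) = 1.94444e-05.
Partial sum through k=2: 11.9264.
Correction k=3: B_{6}/6! · (f^{(5)}(10) − f^{(5)}(5)) = 1/30240 · (0.000240000 − 0.00768000) = -2.46032e-07.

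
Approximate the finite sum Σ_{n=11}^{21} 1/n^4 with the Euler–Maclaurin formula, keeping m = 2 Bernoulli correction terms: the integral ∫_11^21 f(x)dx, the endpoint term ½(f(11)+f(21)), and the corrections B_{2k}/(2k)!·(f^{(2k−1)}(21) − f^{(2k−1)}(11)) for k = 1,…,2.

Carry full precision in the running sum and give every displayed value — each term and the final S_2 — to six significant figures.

∫_11^21 1/x^4 dx evaluates to 0.000214445.
Endpoint term: (f(11) + f(21))/2 = (6.83013e-05 + 5.14189e-06)/2 = 3.67216e-05.
So far: 0.000251167.
k=1: B_{2}/(2)! × [f^{(1)}(21) − f^{(1)}(11)] = 1/12 × (-9.79408e-07 − (-2.48369e-05)) = 1.98812e-06.
Running total after k=1: 0.000253155.
k=2: B_{4}/(4)! × [f^{(3)}(21) − f^{(3)}(11)] = −1/720 × (-6.66264e-08 − (-6.15790e-06)) = -8.46010e-09.

S_2 ≈ 0.000253146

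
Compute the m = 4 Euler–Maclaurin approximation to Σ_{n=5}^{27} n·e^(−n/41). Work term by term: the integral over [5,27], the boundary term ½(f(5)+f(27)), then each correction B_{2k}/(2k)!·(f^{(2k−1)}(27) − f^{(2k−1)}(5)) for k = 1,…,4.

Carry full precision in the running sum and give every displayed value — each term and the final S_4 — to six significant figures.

∫_5^27 x·e^(−x/41) dx evaluates to 226.379.
Boundary: ½(f(5) + f(27)) = ½(4.42596 + 13.9754) = 9.20069.
Running total after boundary: 235.580.
k=1: B_{2}/(2)! × [f^{(1)}(27) − f^{(1)}(5)] = 1/12 × (0.176744 − 0.777241) = -0.0500414.
Partial sum through k=1: 235.530.
k=2: B_{4}/(4)! × [f^{(3)}(27) − f^{(3)}(5)] = −1/720 × (0.000720976 − 0.00151554) = 1.10356e-06.
Partial sum through k=2: 235.530.
k=3: B_{6}/(6)! × [f^{(5)}(27) − f^{(5)}(5)] = 1/30240 × (7.95247e-07 − 1.52809e-06) = -2.42341e-11.
Partial sum through k=3: 235.530.
k=4: B_{8}/(8)! × [f^{(7)}(27) − f^{(7)}(5)] = −1/1209600 × (6.91015e-10 − 1.28174e-09) = 4.88362e-16.

S_4 ≈ 235.530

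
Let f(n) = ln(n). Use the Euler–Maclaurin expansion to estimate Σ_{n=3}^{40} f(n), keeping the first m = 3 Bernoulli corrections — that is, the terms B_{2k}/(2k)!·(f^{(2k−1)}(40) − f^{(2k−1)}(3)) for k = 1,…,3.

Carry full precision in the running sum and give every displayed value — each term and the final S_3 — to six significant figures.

S_3 ≈ 109.627

∫_3^40 ln(x) dx evaluates to 107.259.
Endpoint term: (f(3) + f(40))/2 = (1.09861 + 3.68888)/2 = 2.39375.
Running total after boundary: 109.653.
k=1: B_{2}/(2)! × [f^{(1)}(40) − f^{(1)}(3)] = 1/12 × (0.0250000 − 0.333333) = -0.0256944.
After k=1: 109.627.
k=2: B_{4}/(4)! × [f^{(3)}(40) − f^{(3)}(3)] = −1/720 × (3.12500e-05 − 0.0740741) = 0.000102837.
After k=2: 109.627.
k=3: B_{6}/(6)! × [f^{(5)}(40) − f^{(5)}(3)] = 1/30240 × (2.34375e-07 − 0.0987654) = -3.26604e-06.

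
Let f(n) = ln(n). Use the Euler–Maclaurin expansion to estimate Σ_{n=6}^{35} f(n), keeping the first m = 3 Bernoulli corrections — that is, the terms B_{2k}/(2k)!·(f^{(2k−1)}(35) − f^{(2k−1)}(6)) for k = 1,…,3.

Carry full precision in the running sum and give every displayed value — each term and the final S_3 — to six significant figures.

Integral: ∫_6^35 ln(x) dx = 84.6866.
½[f(6) + f(35)] = ½[1.79176 + 3.55535] = 2.67355.
Running total after boundary: 87.3602.
k=1: B_{2}/(2)! × [f^{(1)}(35) − f^{(1)}(6)] = 1/12 × (0.0285714 − 0.166667) = -0.0115079.
Partial sum through k=1: 87.3487.
k=2: B_{4}/(4)! × [f^{(3)}(35) − f^{(3)}(6)] = −1/720 × (4.66472e-05 − 0.00925926) = 1.27953e-05.
Partial sum through k=2: 87.3487.
k=3: B_{6}/(6)! × [f^{(5)}(35) − f^{(5)}(6)] = 1/30240 × (4.56952e-07 − 0.00308642) = -1.02049e-07.

S_3 ≈ 87.3487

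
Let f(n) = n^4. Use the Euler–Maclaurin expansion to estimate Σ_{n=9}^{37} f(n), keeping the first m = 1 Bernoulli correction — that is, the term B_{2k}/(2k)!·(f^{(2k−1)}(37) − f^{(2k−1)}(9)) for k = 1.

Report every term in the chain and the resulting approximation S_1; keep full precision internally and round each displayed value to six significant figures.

S_1 ≈ 1.48140e+07

The integral term ∫_9^37 x^4 dx = 1.38570e+07.
½[f(9) + f(37)] = ½[6561.00 + 1.87416e+06] = 940361.
So far: 1.47973e+07.
Order-1 term: 1/12 · (202612 − 2916.00) = 16641.3.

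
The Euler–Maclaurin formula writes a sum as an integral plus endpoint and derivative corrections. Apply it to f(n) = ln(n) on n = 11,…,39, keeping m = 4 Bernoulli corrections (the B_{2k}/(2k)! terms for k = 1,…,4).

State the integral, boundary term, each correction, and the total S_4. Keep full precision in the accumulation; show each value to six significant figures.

S_4 ≈ 91.5273

∫_11^39 ln(x) dx evaluates to 88.5021.
½[f(11) + f(39)] = ½[2.39790 + 3.66356] = 3.03073.
So far: 91.5328.
Order-1 term: 1/12 · (0.0256410 − 0.0909091) = -0.00543901.
Running total after k=1: 91.5273.
Order-2 term: −1/720 · (3.37160e-05 − 0.00150263) = 2.04016e-06.
Running total after k=2: 91.5273.
Order-3 term: 1/30240 · (2.66004e-07 − 0.000149021) = -4.91915e-09.
Running total after k=3: 91.5273.
Order-4 term: −1/1209600 · (5.24663e-09 − 3.69474e-05) = 3.05408e-11.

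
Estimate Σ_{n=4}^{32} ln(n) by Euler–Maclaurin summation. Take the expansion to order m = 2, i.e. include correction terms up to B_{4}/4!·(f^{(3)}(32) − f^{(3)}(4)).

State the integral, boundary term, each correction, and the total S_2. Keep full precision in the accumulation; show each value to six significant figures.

S_2 ≈ 79.7662

The integral term ∫_4^32 ln(x) dx = 77.3584.
Endpoint term: (f(4) + f(32))/2 = (1.38629 + 3.46574)/2 = 2.42602.
Integral + boundary = 79.7844.
Correction k=1: B_{2}/2! · (f^{(1)}(32) − f^{(1)}(4)) = 1/12 · (0.0312500 − 0.250000) = -0.0182292.
Running total after k=1: 79.7662.
Correction k=2: B_{4}/4! · (f^{(3)}(32) − f^{(3)}(4)) = −1/720 · (6.10352e-05 − 0.0312500) = 4.33180e-05.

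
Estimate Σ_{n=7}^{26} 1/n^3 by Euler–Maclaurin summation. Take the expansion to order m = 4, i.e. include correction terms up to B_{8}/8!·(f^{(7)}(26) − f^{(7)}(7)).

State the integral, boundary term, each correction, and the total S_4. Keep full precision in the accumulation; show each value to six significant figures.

Integral: ∫_7^26 1/x^3 dx = 0.00946444.
Boundary: ½(f(7) + f(26)) = ½(0.00291545 + 5.68958e-05) = 0.00148617.
Integral + boundary = 0.0109506.
Correction k=1: B_{2}/2! · (f^{(1)}(26) − f^{(1)}(7)) = 1/12 · (-6.56490e-06 − (-0.00124948)) = 0.000103576.
Running total after k=1: 0.0110542.
Correction k=2: B_{4}/4! · (f^{(3)}(26) − f^{(3)}(7)) = −1/720 · (-1.94228e-07 − (-0.000509992)) = -7.08052e-07.
Running total after k=2: 0.0110535.
Correction k=3: B_{6}/6! · (f^{(5)}(26) − f^{(5)}(7)) = 1/30240 · (-1.20674e-08 − (-0.000437136)) = 1.44551e-08.
Running total after k=3: 0.0110535.
Correction k=4: B_{8}/8! · (f^{(7)}(26) − f^{(7)}(7)) = −1/1209600 · (-1.28529e-09 − (-0.000642322)) = -5.31019e-10.

S_4 ≈ 0.0110535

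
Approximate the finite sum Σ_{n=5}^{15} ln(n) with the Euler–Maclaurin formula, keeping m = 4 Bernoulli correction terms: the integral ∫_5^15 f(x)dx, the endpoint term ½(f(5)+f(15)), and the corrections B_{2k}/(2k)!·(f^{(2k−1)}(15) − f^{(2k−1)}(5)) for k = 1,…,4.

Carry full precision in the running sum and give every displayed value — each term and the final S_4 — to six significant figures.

Integral: ∫_5^15 ln(x) dx = 22.5736.
Endpoint term: (f(5) + f(15))/2 = (1.60944 + 2.70805)/2 = 2.15874.
Integral + boundary = 24.7323.
Correction k=1: B_{2}/2! · (f^{(1)}(15) − f^{(1)}(5)) = 1/12 · (0.0666667 − 0.200000) = -0.0111111.
Running total after k=1: 24.7212.
Correction k=2: B_{4}/4! · (f^{(3)}(15) − f^{(3)}(5)) = −1/720 · (0.000592593 − 0.0160000) = 2.13992e-05.
Running total after k=2: 24.7212.
Correction k=3: B_{6}/6! · (f^{(5)}(15) − f^{(5)}(5)) = 1/30240 · (3.16049e-05 − 0.00768000) = -2.52923e-07.
Running total after k=3: 24.7212.
Correction k=4: B_{8}/8! · (f^{(7)}(15) − f^{(7)}(5)) = −1/1209600 · (4.21399e-06 − 0.00921600) = 7.61556e-09.

S_4 ≈ 24.7212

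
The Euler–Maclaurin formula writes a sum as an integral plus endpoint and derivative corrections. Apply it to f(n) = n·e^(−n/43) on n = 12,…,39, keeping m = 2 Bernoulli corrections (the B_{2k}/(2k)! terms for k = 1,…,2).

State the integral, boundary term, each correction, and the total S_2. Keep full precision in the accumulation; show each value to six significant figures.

Integral: ∫_12^39 x·e^(−x/43) dx = 365.494.
Boundary: ½(f(12) + f(39)) = ½(9.07785 + 15.7460) = 12.4119.
Integral + boundary = 377.906.
Correction k=1: B_{2}/2! · (f^{(1)}(39) − f^{(1)}(12)) = 1/12 · (0.0375575 − 0.545374) = -0.0423181.
After k=1: 377.864.
Correction k=2: B_{4}/4! · (f^{(3)}(39) − f^{(3)}(12)) = −1/720 · (0.000457027 − 0.00111322) = 9.11382e-07.

S_2 ≈ 377.864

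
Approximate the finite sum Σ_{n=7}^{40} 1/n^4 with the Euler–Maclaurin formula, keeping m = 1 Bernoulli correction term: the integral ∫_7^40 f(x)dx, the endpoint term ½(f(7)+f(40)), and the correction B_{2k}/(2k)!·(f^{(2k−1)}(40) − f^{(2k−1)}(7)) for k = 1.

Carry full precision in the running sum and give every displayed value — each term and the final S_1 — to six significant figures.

S_1 ≈ 0.00119488

Integral: ∫_7^40 1/x^4 dx = 0.000966609.
Endpoint term: (f(7) + f(40))/2 = (0.000416493 + 3.90625e-07)/2 = 0.000208442.
Integral + boundary = 0.00117505.
Order-1 term: 1/12 · (-3.90625e-08 − (-0.000237996)) = 1.98298e-05.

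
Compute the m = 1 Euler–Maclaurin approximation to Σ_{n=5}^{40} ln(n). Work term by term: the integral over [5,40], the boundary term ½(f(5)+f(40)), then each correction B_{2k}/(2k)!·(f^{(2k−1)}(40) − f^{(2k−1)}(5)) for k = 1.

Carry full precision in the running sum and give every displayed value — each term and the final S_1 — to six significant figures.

Integral: ∫_5^40 ln(x) dx = 104.508.
½[f(5) + f(40)] = ½[1.60944 + 3.68888] = 2.64916.
Integral + boundary = 107.157.
Order-1 term: 1/12 · (0.0250000 − 0.200000) = -0.0145833.

S_1 ≈ 107.143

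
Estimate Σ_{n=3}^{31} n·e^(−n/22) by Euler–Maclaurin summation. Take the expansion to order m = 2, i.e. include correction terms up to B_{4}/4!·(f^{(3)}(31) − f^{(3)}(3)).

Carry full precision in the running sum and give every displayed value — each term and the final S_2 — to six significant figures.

∫_3^31 x·e^(−x/22) dx evaluates to 194.959.
Boundary: ½(f(3) + f(31)) = ½(2.61758 + 7.57533) = 5.09645.
So far: 200.055.
Order-1 term: 1/12 · (-0.0999676 − 0.753545) = -0.0711260.
After k=1: 199.984.
Order-2 term: −1/720 · (0.000803229 − 0.00516239) = 6.05439e-06.

S_2 ≈ 199.984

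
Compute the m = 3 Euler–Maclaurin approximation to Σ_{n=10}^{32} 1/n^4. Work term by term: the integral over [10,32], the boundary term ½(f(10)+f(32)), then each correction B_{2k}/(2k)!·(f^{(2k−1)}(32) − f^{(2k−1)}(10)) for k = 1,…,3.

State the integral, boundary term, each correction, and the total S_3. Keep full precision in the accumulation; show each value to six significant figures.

The integral term ∫_10^32 1/x^4 dx = 0.000323161.
Boundary: ½(f(10) + f(32)) = ½(0.000100000 + 9.53674e-07) = 5.04768e-05.
So far: 0.000373638.
k=1: B_{2}/(2)! × [f^{(1)}(32) − f^{(1)}(10)] = 1/12 × (-1.19209e-07 − (-4.00000e-05)) = 3.32340e-06.
After k=1: 0.000376961.
k=2: B_{4}/(4)! × [f^{(3)}(32) − f^{(3)}(10)] = −1/720 × (-3.49246e-09 − (-1.20000e-05)) = -1.66618e-08.
After k=2: 0.000376944.
k=3: B_{6}/(6)! × [f^{(5)}(32) − f^{(5)}(10)] = 1/30240 × (-1.90994e-10 − (-6.72000e-06)) = 2.22216e-10.

S_3 ≈ 0.000376945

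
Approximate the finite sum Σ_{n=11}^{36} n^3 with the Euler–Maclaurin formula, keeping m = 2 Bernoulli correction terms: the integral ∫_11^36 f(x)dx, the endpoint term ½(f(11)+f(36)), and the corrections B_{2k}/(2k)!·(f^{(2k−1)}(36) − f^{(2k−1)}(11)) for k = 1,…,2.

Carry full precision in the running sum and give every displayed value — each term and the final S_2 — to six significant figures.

S_2 ≈ 440531

∫_11^36 x^3 dx evaluates to 416244.
Endpoint term: (f(11) + f(36))/2 = (1331.00 + 46656.0)/2 = 23993.5.
Running total after boundary: 440237.
Order-1 term: 1/12 · (3888.00 − 363.000) = 293.750.
Partial sum through k=1: 440531.
Order-2 term: −1/720 · (6.00000 − 6.00000) = 0.00000.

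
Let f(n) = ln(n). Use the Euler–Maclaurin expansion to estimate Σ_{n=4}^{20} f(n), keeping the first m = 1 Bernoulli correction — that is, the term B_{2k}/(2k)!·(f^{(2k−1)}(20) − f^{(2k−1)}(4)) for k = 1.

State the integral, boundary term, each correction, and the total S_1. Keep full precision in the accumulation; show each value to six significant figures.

∫_4^20 ln(x) dx evaluates to 38.3695.
Boundary: ½(f(4) + f(20)) = ½(1.38629 + 2.99573) = 2.19101.
So far: 40.5605.
k=1: B_{2}/(2)! × [f^{(1)}(20) − f^{(1)}(4)] = 1/12 × (0.0500000 − 0.250000) = -0.0166667.

S_1 ≈ 40.5438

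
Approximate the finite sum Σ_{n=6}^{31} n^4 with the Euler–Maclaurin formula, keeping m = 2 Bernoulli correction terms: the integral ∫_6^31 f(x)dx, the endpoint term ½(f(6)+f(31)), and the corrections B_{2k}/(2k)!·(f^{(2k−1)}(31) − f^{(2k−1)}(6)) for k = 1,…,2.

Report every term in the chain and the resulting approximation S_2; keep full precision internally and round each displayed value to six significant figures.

S_2 ≈ 6.19654e+06

∫_6^31 x^4 dx evaluates to 5.72428e+06.
Boundary: ½(f(6) + f(31)) = ½(1296.00 + 923521) = 462408.
Running total after boundary: 6.18668e+06.
Correction k=1: B_{2}/2! · (f^{(1)}(31) − f^{(1)}(6)) = 1/12 · (119164 − 864.000) = 9858.33.
Partial sum through k=1: 6.19654e+06.
Correction k=2: B_{4}/4! · (f^{(3)}(31) − f^{(3)}(6)) = −1/720 · (744.000 − 144.000) = -0.833333.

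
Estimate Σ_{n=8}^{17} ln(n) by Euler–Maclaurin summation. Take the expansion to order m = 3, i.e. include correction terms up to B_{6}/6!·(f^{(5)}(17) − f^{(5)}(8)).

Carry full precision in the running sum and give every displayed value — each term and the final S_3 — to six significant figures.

S_3 ≈ 24.9799

∫_8^17 ln(x) dx evaluates to 22.5291.
Endpoint term: (f(8) + f(17))/2 = (2.07944 + 2.83321)/2 = 2.45633.
So far: 24.9854.
Order-1 term: 1/12 · (0.0588235 − 0.125000) = -0.00551471.
Partial sum through k=1: 24.9799.
Order-2 term: −1/720 · (0.000407083 − 0.00390625) = 4.85995e-06.
Partial sum through k=2: 24.9799.
Order-3 term: 1/30240 · (1.69031e-05 − 0.000732422) = -2.36613e-08.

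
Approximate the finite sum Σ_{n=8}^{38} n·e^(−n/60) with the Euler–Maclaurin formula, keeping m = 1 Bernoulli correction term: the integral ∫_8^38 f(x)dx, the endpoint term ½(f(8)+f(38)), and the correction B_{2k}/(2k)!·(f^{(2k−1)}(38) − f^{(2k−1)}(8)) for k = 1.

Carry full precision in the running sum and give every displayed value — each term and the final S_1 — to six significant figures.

S_1 ≈ 463.028

∫_8^38 x·e^(−x/60) dx evaluates to 449.489.
Endpoint term: (f(8) + f(38))/2 = (7.00139 + 20.1711)/2 = 13.5863.
Integral + boundary = 463.075.
k=1: B_{2}/(2)! × [f^{(1)}(38) − f^{(1)}(8)] = 1/12 × (0.194634 − 0.758484) = -0.0469875.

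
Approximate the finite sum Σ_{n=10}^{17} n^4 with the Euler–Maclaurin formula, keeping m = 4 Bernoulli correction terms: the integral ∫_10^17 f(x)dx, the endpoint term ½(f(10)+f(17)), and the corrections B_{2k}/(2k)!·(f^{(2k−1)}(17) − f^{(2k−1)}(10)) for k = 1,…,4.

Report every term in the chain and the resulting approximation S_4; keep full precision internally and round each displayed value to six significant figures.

Integral: ∫_10^17 x^4 dx = 263971.
Boundary: ½(f(10) + f(17)) = ½(10000.0 + 83521.0) = 46760.5.
Running total after boundary: 310732.
k=1: B_{2}/(2)! × [f^{(1)}(17) − f^{(1)}(10)] = 1/12 × (19652.0 − 4000.00) = 1304.33.
Running total after k=1: 312036.
k=2: B_{4}/(4)! × [f^{(3)}(17) − f^{(3)}(10)] = −1/720 × (408.000 − 240.000) = -0.233333.
Running total after k=2: 312036.
k=3: B_{6}/(6)! × [f^{(5)}(17) − f^{(5)}(10)] = 1/30240 × (0.00000 − 0.00000) = 0.00000.
Running total after k=3: 312036.
k=4: B_{8}/(8)! × [f^{(7)}(17) − f^{(7)}(10)] = −1/1209600 × (0.00000 − 0.00000) = 0.00000.

S_4 ≈ 312036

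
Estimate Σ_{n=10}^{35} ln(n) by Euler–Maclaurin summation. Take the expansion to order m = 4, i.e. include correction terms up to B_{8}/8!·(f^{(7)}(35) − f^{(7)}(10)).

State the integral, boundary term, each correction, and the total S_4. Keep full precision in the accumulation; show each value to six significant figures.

S_4 ≈ 79.3343

The integral term ∫_10^35 ln(x) dx = 76.4113.
½[f(10) + f(35)] = ½[2.30259 + 3.55535] = 2.92897.
Running total after boundary: 79.3403.
Correction k=1: B_{2}/2! · (f^{(1)}(35) − f^{(1)}(10)) = 1/12 · (0.0285714 − 0.100000) = -0.00595238.
Running total after k=1: 79.3343.
Correction k=2: B_{4}/4! · (f^{(3)}(35) − f^{(3)}(10)) = −1/720 · (4.66472e-05 − 0.00200000) = 2.71299e-06.
Running total after k=2: 79.3343.
Correction k=3: B_{6}/6! · (f^{(5)}(35) − f^{(5)}(10)) = 1/30240 · (4.56952e-07 − 0.000240000) = -7.92140e-09.
Running total after k=3: 79.3343.
Correction k=4: B_{8}/8! · (f^{(7)}(35) − f^{(7)}(10)) = −1/1209600 · (1.11907e-08 − 7.20000e-05) = 5.95146e-11.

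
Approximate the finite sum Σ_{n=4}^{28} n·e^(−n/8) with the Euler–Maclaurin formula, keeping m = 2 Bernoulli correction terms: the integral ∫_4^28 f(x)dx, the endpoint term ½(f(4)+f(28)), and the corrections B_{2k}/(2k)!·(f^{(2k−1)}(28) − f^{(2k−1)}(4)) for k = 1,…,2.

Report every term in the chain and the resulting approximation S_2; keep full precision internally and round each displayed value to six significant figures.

S_2 ≈ 51.1344

Integral: ∫_4^28 x·e^(−x/8) dx = 49.5301.
½[f(4) + f(28)] = ½[2.42612 + 0.845527] = 1.63582.
Running total after boundary: 51.1659.
Correction k=1: B_{2}/2! · (f^{(1)}(28) − f^{(1)}(4)) = 1/12 · (-0.0754935 − 0.303265) = -0.0315632.
Running total after k=1: 51.1344.
Correction k=2: B_{4}/4! · (f^{(3)}(28) − f^{(3)}(4)) = −1/720 · (-0.000235917 − 0.0236926) = 3.32341e-05.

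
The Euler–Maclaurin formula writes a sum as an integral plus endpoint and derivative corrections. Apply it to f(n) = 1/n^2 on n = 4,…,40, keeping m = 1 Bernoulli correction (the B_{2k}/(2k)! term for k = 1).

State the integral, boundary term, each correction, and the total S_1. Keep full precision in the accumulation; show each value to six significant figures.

S_1 ≈ 0.259164

∫_4^40 1/x^2 dx evaluates to 0.225000.
Endpoint term: (f(4) + f(40))/2 = (0.0625000 + 0.000625000)/2 = 0.0315625.
Integral + boundary = 0.256563.
k=1: B_{2}/(2)! × [f^{(1)}(40) − f^{(1)}(4)] = 1/12 × (-3.12500e-05 − (-0.0312500)) = 0.00260156.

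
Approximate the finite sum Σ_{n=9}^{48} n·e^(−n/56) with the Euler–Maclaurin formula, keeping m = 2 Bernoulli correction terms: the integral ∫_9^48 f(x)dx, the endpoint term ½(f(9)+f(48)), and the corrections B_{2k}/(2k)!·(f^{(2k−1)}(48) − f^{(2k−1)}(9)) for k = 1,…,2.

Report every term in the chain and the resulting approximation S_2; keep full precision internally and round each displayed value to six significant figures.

The integral term ∫_9^48 x·e^(−x/56) dx = 628.041.
Endpoint term: (f(9) + f(48))/2 = (7.66382 + 20.3699)/2 = 14.0169.
Running total after boundary: 642.058.
Correction k=1: B_{2}/2! · (f^{(1)}(48) − f^{(1)}(9)) = 1/12 · (0.0606247 − 0.714681) = -0.0545047.
After k=1: 642.004.
Correction k=2: B_{4}/4! · (f^{(3)}(48) − f^{(3)}(9)) = −1/720 · (0.000289978 − 0.000770967) = 6.68040e-07.

S_2 ≈ 642.004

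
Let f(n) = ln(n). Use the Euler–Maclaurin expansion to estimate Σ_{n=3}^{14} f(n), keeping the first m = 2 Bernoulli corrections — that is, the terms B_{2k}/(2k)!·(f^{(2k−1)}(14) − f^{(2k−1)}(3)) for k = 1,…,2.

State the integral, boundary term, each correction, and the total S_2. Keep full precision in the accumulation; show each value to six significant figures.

∫_3^14 ln(x) dx evaluates to 22.6510.
Endpoint term: (f(3) + f(14))/2 = (1.09861 + 2.63906)/2 = 1.86883.
Integral + boundary = 24.5198.
Correction k=1: B_{2}/2! · (f^{(1)}(14) − f^{(1)}(3)) = 1/12 · (0.0714286 − 0.333333) = -0.0218254.
After k=1: 24.4980.
Correction k=2: B_{4}/4! · (f^{(3)}(14) − f^{(3)}(3)) = −1/720 · (0.000728863 − 0.0740741) = 0.000101868.

S_2 ≈ 24.4981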